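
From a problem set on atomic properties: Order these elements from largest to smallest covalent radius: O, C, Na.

Na > C > O

C is in period 2, group 14; O is in period 2, group 16; Na is in period 3, group 1.
Across a period the added protons contract the valence shell; down a group each new principal shell makes the atom larger.
These span different periods and groups, so the two trends combine.
C > O: both are in period 2; the period trend gives C the larger value.
Na > C: relative to C, both the across-period and down-group shifts push Na's atomic radius up.
For reference (pm): C 75, O 63, Na 155.
So from largest to smallest: Na > C > O.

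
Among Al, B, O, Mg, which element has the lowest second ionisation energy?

Mg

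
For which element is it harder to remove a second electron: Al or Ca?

Al

Consider each +1 ion: Al⁺ still has 2 valence electrons; Ca⁺ still has 1 valence electron.
All are still removing valence electrons, so compare the +1 ions as you would atoms: IE_2 generally rises across a period (higher Z_eff) and falls down a group (larger shell), subject to the usual subshell exceptions.
Valence configurations: Al⁺ [Ne]3s², Ca⁺ [Ar]4s¹.
Tabulated IE_2 (kJ/mol): Al 1817, Ca 1145.
Overall IE_2 order: Ca < Al.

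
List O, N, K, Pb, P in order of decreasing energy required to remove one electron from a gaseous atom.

N is in period 2, group 15; O is in period 2, group 16; P is in period 3, group 15; K is in period 4, group 1; Pb is in period 6, group 14.
First ionization energy rises across a period (greater Z_eff holds electrons more tightly) and falls down a group (valence electrons are farther from the nucleus).
These span different periods and groups, so the two trends combine.
Pb > K: period and group pull opposite ways; the across-period shift dominates (716 vs 419 kJ/mol).
P > Pb: both effects reinforce here, so P is clearly the higher of the two.
O > P: both effects reinforce here, so O is clearly the higher of the two.
N > O: this pair runs against the simple trend — see the exception note.
Note the exception: N has a higher first ionization energy than O, contrary to the simple trend — pairing an electron in O's 2p⁴ costs repulsion energy, so O ionizes more easily than half-filled N (2p³).
For reference (kJ/mol): N 1402, O 1314, P 1012, K 419, Pb 716.
So from highest to lowest: N > O > P > Pb > K.

N, O, P, Pb, K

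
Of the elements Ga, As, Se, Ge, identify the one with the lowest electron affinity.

Electron affinity generally becomes more exothermic across a period toward the halogens and less exothermic down a group.
All lie in period 4; the across-period trend (electron affinity increases left to right) applies, with the exception below.
Note the exception: Ge has a higher electron affinity than As, contrary to the simple trend — adding an electron to As's half-filled 4p³ is unfavourable, so Ge (4p²) has the more exothermic EA.
For reference (kJ/mol): Ga 29, Ge 119, As 78, Se 195.
The lowest electron affinity among these belongs to Ga.

Ga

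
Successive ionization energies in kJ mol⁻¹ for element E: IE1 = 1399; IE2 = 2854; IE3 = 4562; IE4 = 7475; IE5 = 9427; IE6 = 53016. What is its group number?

Group 15

Look for the largest jump between consecutive ionization energies: IE6/IE5 ≈ 5.6, far larger than any earlier ratio.
That jump marks the point where a core electron is being removed. So the atom has 5 valence electrons.
A main-group element with 5 valence electrons is in group 15.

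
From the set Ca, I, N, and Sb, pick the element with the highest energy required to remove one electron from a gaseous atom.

N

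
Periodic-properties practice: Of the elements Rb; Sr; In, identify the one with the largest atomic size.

Rb is in period 5, group 1; Sr is in period 5, group 2; In is in period 5, group 13.
Moving right in a period, electrons are added to the same shell under a stronger nuclear pull, so atoms get smaller; moving down, a new shell is opened and atoms get larger.
All lie in period 5, so atomic radius increases right to left.
The largest atomic size among these belongs to Rb.

Rb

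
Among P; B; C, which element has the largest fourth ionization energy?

IE_4 is the cost of taking one more electron from the +3 cation: P³⁺ still has 2 valence electrons; B³⁺ is the bare [He] core; C³⁺ still has 1 valence electron.
Breaking into a closed-shell core is much more expensive than removing a leftover valence electron — B has the largest IE_4 here.
Valence configurations: P³⁺ [Ne]3s², C³⁺ [He]2s¹.
The numbers (kJ/mol): P 4964, B 25026, C 6223.
Putting it together, IE_4: P < C < B.

B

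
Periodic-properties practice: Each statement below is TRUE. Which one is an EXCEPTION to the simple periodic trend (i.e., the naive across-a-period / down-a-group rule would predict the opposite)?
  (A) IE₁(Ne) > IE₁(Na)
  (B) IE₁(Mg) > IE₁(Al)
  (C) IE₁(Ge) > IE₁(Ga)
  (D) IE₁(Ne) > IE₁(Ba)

(B)

The general trend: first ionization energy increases across a period and decreases down a group.
(A) Ne (period 2, group 18) vs Na (period 3, group 1): the stated order agrees with the simple trend.
(B) Mg (period 3, group 2) vs Al (period 3, group 13): the stated order contradicts the simple trend.
(C) Ge (period 4, group 14) vs Ga (period 4, group 13): the stated order agrees with the simple trend.
(D) Ne (period 2, group 18) vs Ba (period 6, group 2): the stated order agrees with the simple trend.
The exception is (B): Al's single 3p electron is easier to remove than one from Mg's filled 3s².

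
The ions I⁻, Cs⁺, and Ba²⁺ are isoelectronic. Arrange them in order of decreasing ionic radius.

All of these have 54 electrons, so size is governed by nuclear charge alone: the more protons, the stronger the pull on the same electron cloud, and the smaller the ion.
Nuclear charges: Ba²⁺ (Z=56), Cs⁺ (Z=55), I⁻ (Z=53).
Largest to smallest: I⁻ > Cs⁺ > Ba²⁺.

I⁻, Cs⁺, Ba²⁺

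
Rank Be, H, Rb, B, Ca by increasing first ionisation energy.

Rb < Ca < B < Be < H

H is in period 1, group 1; Be is in period 2, group 2; B is in period 2, group 13; Ca is in period 4, group 2; Rb is in period 5, group 1.
Removing the outermost electron gets harder across a period and easier down a group.
Neither a single period nor a single group — weigh both effects.
Ca > Rb: relative to Rb, both the across-period and down-group shifts push Ca's first ionization energy up.
B > Ca: both effects reinforce here, so B is clearly the higher of the two.
Be > B: this pair runs against the simple trend — see the exception note.
H > Be: the two effects oppose for this pair; the down-group effect wins (1312 vs 900 kJ/mol).
Note the exception: Be has a higher first ionization energy than B, contrary to the simple trend — removing B's lone 2p electron is easier than breaking Be's filled 2s².
Tabulated first ionization energy (kJ/mol): H 1312, Be 900, B 801, Ca 590, Rb 403.
So from lowest to highest: Rb < Ca < B < Be < H.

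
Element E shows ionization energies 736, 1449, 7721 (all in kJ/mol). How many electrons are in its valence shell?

Look for the largest jump between consecutive ionization energies: IE3/IE2 ≈ 5.3, far larger than any earlier ratio.
That jump marks the point where a core electron is being removed. So the atom has 2 valence electrons.

2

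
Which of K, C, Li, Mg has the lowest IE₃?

After 2 electrons have been removed, what remains? K²⁺ is already 1 electron into the core; C²⁺ still has 2 valence electrons; Li²⁺ is already 1 electron into the core; Mg²⁺ is the bare [Ne] core.
Usually core removal costs more than valence removal, but here the competition is close: a tightly held n=2 valence electron can cost more to remove than an n=3 core electron, so the actual values have to decide it.
Approximate IE_3 values (kJ/mol): K 4420, C 4620, Li 11815, Mg 7733.
Hence IE_3: K < C < Mg < Li.

K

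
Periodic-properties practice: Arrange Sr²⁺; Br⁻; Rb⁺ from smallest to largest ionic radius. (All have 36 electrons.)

Sr²⁺, Rb⁺, Br⁻

All of these have 36 electrons, so size is governed by nuclear charge alone: the more protons, the stronger the pull on the same electron cloud, and the smaller the ion.
Nuclear charges: Sr²⁺ (Z=38), Rb⁺ (Z=37), Br⁻ (Z=35).
Smallest to largest: Sr²⁺ < Rb⁺ < Br⁻.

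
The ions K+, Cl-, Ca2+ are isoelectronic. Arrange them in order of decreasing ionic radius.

Cl- > K+ > Ca2+

All of these have 18 electrons, so size is governed by nuclear charge alone: the more protons, the stronger the pull on the same electron cloud, and the smaller the ion.
Nuclear charges: Ca2+ (Z=20), K+ (Z=19), Cl- (Z=17).
Largest to smallest: Cl- > K+ > Ca2+.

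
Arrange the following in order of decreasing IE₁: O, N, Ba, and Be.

N > O > Be > Ba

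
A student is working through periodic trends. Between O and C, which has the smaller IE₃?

C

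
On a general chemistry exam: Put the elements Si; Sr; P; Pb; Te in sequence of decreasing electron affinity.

Te > Si > P > Pb > Sr

Atoms with high Z_eff and room in the valence shell (especially the halogens) have the most exothermic electron affinities.
These span different periods and groups, so the two trends combine.
Pb > Sr: period and group pull opposite ways; the across-period shift dominates (35 vs 5 kJ/mol).
P > Pb: both effects reinforce here, so P is clearly the higher of the two.
Si > P: this pair runs against the simple trend — see the exception note.
Te > Si: period and group pull opposite ways; the across-period shift dominates (190 vs 134 kJ/mol).
Note the exception: Si has a higher electron affinity than P, contrary to the simple trend — adding an electron to P's half-filled 3p³ is unfavourable, so Si (3p²) has the more exothermic EA.
Tabulated electron affinity (kJ/mol): Si 134, P 72, Sr 5, Te 190, Pb 35.
So from highest to lowest: Te > Si > P > Pb > Sr.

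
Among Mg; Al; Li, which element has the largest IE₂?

IE_2 is the cost of taking one more electron from the +1 cation: Mg⁺ still has 1 valence electron; Al⁺ still has 2 valence electrons; Li⁺ is the bare [He] core.
Breaking into a closed-shell core is much more expensive than removing a leftover valence electron — Li has the largest IE_2 here.
Valence configurations: Mg⁺ [Ne]3s¹, Al⁺ [Ne]3s².
Tabulated IE_2 (kJ/mol): Mg 1451, Al 1817, Li 7298.
Putting it together, IE_2: Mg < Al < Li.

Li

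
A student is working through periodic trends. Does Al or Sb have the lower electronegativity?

Al is in period 3, group 13; Sb is in period 5, group 15.
Electronegativity increases across a period and decreases down a group, tracking effective nuclear charge and atomic size.
Here both period and group differ, so the two effects have to be weighed against each other.
Sb > Al: period and group pull opposite ways; the across-period shift dominates (2.05 vs 1.61).
Tabulated electronegativity (Pauling): Al 1.61, Sb 2.05.
So Al has the lower electronegativity (Al < Sb).

Al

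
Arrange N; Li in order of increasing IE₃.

N, Li

The third ionization energy removes an electron from the +2 ion. For each element: N²⁺ still has 3 valence electrons; Li²⁺ is already 1 electron into the core.
Core electrons are held far more tightly than valence electrons, so Li tops the IE_3 order.
Tabulated IE_3 (kJ/mol): N 4578, Li 11815.
Hence IE_3: N < Li.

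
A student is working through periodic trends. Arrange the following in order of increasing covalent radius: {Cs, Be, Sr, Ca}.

Atomic radius shrinks across a period as nuclear charge pulls the same shell inward, and grows down a group as new shells are added.
Here both period and group differ, so the two effects have to be weighed against each other.
Ca > Be: Ca sits below Be in group 2, so the down-group effect alone puts Ca larger.
Sr > Ca: they share group 2; the group trend gives Sr the larger value.
Cs > Sr: both effects reinforce here, so Cs is clearly the larger of the two.
Approximate values (pm): Be 102, Ca 171, Sr 185, Cs 232.
So from smallest to largest: Be < Ca < Sr < Cs.

Be < Ca < Sr < Cs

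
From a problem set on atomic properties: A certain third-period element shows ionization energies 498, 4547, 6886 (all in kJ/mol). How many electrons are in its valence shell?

1

Look for the largest jump between consecutive ionization energies: IE2/IE1 ≈ 9.1, far larger than any earlier ratio.
That jump marks the point where a core electron is being removed. So the atom has 1 valence electron.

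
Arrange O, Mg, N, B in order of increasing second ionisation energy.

Mg < B < N < O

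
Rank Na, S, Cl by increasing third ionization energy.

S < Cl < Na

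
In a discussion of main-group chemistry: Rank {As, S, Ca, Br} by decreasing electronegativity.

Br, S, As, Ca

S is in period 3, group 16; Ca is in period 4, group 2; As is in period 4, group 15; Br is in period 4, group 17.
Smaller atoms with higher effective nuclear charge are more electronegative.
These span different periods and groups, so the two trends combine.
As > Ca: As lies to the right of Ca in period 4, so the across-period effect alone puts As higher.
S > As: relative to As, both the across-period and down-group shifts push S's electronegativity up.
Br > S: the two effects oppose for this pair; the across-period effect wins (2.96 vs 2.58).
For reference (Pauling): S 2.58, Ca 1.00, As 2.18, Br 2.96.
So from highest to lowest: Br > S > As > Ca.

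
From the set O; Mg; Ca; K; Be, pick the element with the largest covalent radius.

Across a period the added protons contract the valence shell; down a group each new principal shell makes the atom larger.
These span different periods and groups, so the two trends combine.
Be > O: both are in period 2; the period trend gives Be the larger value.
Mg > Be: Mg sits below Be in group 2, so the down-group effect alone puts Mg larger.
Ca > Mg: they share group 2; the group trend gives Ca the larger value.
K > Ca: both are in period 4; the period trend gives K the larger value.
For reference (pm): Be 102, O 63, Mg 139, K 196, Ca 171.
The largest covalent radius among these belongs to K.

K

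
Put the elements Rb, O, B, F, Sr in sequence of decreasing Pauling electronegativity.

F, O, B, Sr, Rb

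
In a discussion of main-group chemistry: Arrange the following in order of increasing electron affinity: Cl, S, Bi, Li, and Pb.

Pb, Li, Bi, S, Cl

Li is in period 2, group 1; S is in period 3, group 16; Cl is in period 3, group 17; Pb is in period 6, group 14; Bi is in period 6, group 15.
EA tends to increase across a period and decrease down a group, though the pattern is less regular than for IE or radius.
Neither a single period nor a single group — weigh both effects.
Li > Pb: period and group pull opposite ways; the down-group shift dominates (60 vs 35 kJ/mol).
Bi > Li: period and group pull opposite ways; the across-period shift dominates (91 vs 60 kJ/mol).
S > Bi: relative to Bi, both the across-period and down-group shifts push S's electron affinity up.
Cl > S: Cl lies to the right of S in period 3, so the across-period effect alone puts Cl higher.
For reference (kJ/mol): Li 60, S 200, Cl 349, Pb 35, Bi 91.
So from lowest to highest: Pb < Li < Bi < S < Cl.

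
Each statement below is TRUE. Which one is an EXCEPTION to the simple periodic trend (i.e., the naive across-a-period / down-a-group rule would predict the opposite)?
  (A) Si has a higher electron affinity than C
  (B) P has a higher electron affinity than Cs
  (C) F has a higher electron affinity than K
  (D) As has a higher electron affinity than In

(A)

The general trend: electron affinity increases across a period and decreases down a group.
(A) Si (period 3, group 14) vs C (period 2, group 14): the stated order contradicts the simple trend.
(B) P (period 3, group 15) vs Cs (period 6, group 1): the stated order agrees with the simple trend.
(C) F (period 2, group 17) vs K (period 4, group 1): the stated order agrees with the simple trend.
(D) As (period 4, group 15) vs In (period 5, group 13): the stated order agrees with the simple trend.
The exception is (A): Si's larger, more diffuse 3p orbitals accept an added electron slightly more readily than C's compact 2p.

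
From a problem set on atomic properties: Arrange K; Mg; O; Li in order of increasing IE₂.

Mg, K, O, Li

Consider each +1 ion: K⁺ is the bare [Ar] core; Mg⁺ still has 1 valence electron; O⁺ still has 5 valence electrons; Li⁺ is the bare [He] core.
Usually core removal costs more than valence removal, but here the competition is close: a tightly held n=2 valence electron can cost more to remove than an n=3 core electron, so the actual values have to decide it.
Valence configurations: Mg⁺ [Ne]3s¹, O⁺ [He]2s²2p³.
Tabulated IE_2 (kJ/mol): K 3052, Mg 1451, O 3388, Li 7298.
Putting it together, IE_2: Mg < K < O < Li.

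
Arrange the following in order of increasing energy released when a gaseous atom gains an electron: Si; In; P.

EA tends to increase across a period and decrease down a group, though the pattern is less regular than for IE or radius.
Here both period and group differ, so the two effects have to be weighed against each other.
P > In: relative to In, both the across-period and down-group shifts push P's electron affinity up.
Si > P: this pair runs against the simple trend — see the exception note.
Note the exception: Si has a higher electron affinity than P, contrary to the simple trend — adding an electron to P's half-filled 3p³ is unfavourable, so Si (3p²) has the more exothermic EA.
For reference (kJ/mol): Si 134, P 72, In 29.
So from lowest to highest: In < P < Si.

In < P < Si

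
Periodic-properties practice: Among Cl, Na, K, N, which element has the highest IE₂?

Na

After 1 electron has been removed, what remains? Cl⁺ still has 6 valence electrons; Na⁺ is the bare [Ne] core; K⁺ is the bare [Ar] core; N⁺ still has 4 valence electrons.
Pulling an electron out of a noble-gas core costs far more than removing a remaining valence electron, so K and Na sit at the high end of IE_2.
Valence configurations: Cl⁺ [Ne]3s²3p⁴, N⁺ [He]2s²2p².
Tabulated IE_2 (kJ/mol): Cl 2298, Na 4562, K 3052, N 2856.
Hence IE_2: Cl < N < K < Na.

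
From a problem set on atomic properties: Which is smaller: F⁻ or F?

Forming F⁻ adds 1 electron to F. More electron–electron repulsion in the same shell, with unchanged nuclear charge, lets the cloud expand.
An anion is larger than its parent atom: F⁻ > F.

F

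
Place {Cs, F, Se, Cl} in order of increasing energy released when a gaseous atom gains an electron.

Adding an electron releases more energy for atoms nearer the top right (short of the noble gases).
Neither a single period nor a single group — weigh both effects.
Se > Cs: both effects reinforce here, so Se is clearly the higher of the two.
F > Se: both effects reinforce here, so F is clearly the higher of the two.
Cl > F: this pair runs against the simple trend — see the exception note.
Note the exception: Cl has a higher electron affinity than F, contrary to the simple trend — F's small 2p subshell makes the incoming electron feel strong e⁻–e⁻ repulsion, so Cl actually releases more energy on gaining an electron.
For reference (kJ/mol): F 328, Cl 349, Se 195, Cs 46.
So from lowest to highest: Cs < Se < F < Cl.

Cs < Se < F < Cl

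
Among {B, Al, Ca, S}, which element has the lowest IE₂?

Ca

Consider each +1 ion: B⁺ still has 2 valence electrons; Al⁺ still has 2 valence electrons; Ca⁺ still has 1 valence electron; S⁺ still has 5 valence electrons.
All are still removing valence electrons, so compare the +1 ions as you would atoms: IE_2 generally rises across a period (higher Z_eff) and falls down a group (larger shell), subject to the usual subshell exceptions.
Valence configurations: B⁺ [He]2s², Al⁺ [Ne]3s², Ca⁺ [Ar]4s¹, S⁺ [Ne]3s²3p³.
The numbers (kJ/mol): B 2427, Al 1817, Ca 1145, S 2252.
Hence IE_2: Ca < Al < S < B.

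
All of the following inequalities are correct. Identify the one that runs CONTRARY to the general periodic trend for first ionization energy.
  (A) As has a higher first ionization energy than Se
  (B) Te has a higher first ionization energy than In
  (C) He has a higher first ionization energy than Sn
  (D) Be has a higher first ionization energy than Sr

The general trend: first ionization energy increases across a period and decreases down a group.
(A) As (period 4, group 15) vs Se (period 4, group 16): the stated order contradicts the simple trend.
(B) Te (period 5, group 16) vs In (period 5, group 13): the stated order agrees with the simple trend.
(C) He (period 1, group 18) vs Sn (period 5, group 14): the stated order agrees with the simple trend.
(D) Be (period 2, group 2) vs Sr (period 5, group 2): the stated order agrees with the simple trend.
The exception is (A): Se (4p⁴) ionizes more easily than half-filled As (4p³).

(A)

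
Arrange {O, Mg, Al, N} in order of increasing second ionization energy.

The second ionization energy removes an electron from the +1 ion. For each element: O⁺ still has 5 valence electrons; Mg⁺ still has 1 valence electron; Al⁺ still has 2 valence electrons; N⁺ still has 4 valence electrons.
All are still removing valence electrons, so compare the +1 ions as you would atoms: IE_2 generally rises across a period (higher Z_eff) and falls down a group (larger shell), subject to the usual subshell exceptions.
Valence configurations: O⁺ [He]2s²2p³, Mg⁺ [Ne]3s¹, Al⁺ [Ne]3s², N⁺ [He]2s²2p².
Approximate IE_2 values (kJ/mol): O 3388, Mg 1451, Al 1817, N 2856.
Putting it together, IE_2: Mg < Al < N < O.

Mg < Al < N < O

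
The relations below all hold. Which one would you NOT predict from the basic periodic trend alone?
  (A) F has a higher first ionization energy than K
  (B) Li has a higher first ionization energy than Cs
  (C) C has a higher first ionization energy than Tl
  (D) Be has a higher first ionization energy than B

(D)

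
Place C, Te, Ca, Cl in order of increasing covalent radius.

Atomic radius shrinks across a period as nuclear charge pulls the same shell inward, and grows down a group as new shells are added.
Here both period and group differ, so the two effects have to be weighed against each other.
Cl > C: the two effects oppose for this pair; the down-group effect wins (99 vs 75 pm).
Te > Cl: relative to Cl, both the across-period and down-group shifts push Te's atomic radius up.
Ca > Te: period and group pull opposite ways; the across-period shift dominates (171 vs 136 pm).
For reference (pm): C 75, Cl 99, Ca 171, Te 136.
So from smallest to largest: C < Cl < Te < Ca.

C < Cl < Te < Ca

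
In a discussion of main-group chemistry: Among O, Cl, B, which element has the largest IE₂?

O

Consider each +1 ion: O⁺ still has 5 valence electrons; Cl⁺ still has 6 valence electrons; B⁺ still has 2 valence electrons.
All are still removing valence electrons, so compare the +1 ions as you would atoms: IE_2 generally rises across a period (higher Z_eff) and falls down a group (larger shell), subject to the usual subshell exceptions.
Valence configurations: O⁺ [He]2s²2p³, Cl⁺ [Ne]3s²3p⁴, B⁺ [He]2s².
The numbers (kJ/mol): O 3388, Cl 2298, B 2427.
Hence IE_2: Cl < B < O.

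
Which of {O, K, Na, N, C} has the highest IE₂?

Na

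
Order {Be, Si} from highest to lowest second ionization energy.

Be > Si

After 1 electron has been removed, what remains? Be⁺ still has 1 valence electron; Si⁺ still has 3 valence electrons.
All are still removing valence electrons, so compare the +1 ions as you would atoms: IE_2 generally rises across a period (higher Z_eff) and falls down a group (larger shell), subject to the usual subshell exceptions.
Valence configurations: Be⁺ [He]2s¹, Si⁺ [Ne]3s²3p¹.
The numbers (kJ/mol): Be 1757, Si 1577.
Hence IE_2: Si < Be.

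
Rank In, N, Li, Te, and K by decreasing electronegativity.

Li is in period 2, group 1; N is in period 2, group 15; K is in period 4, group 1; In is in period 5, group 13; Te is in period 5, group 16.
EN rises left→right (higher Z_eff, smaller atoms) and falls top→bottom (larger, more shielded atoms).
Neither a single period nor a single group — weigh both effects.
Li > K: they share group 1; the group trend gives Li the larger value.
In > Li: period and group pull opposite ways; the across-period shift dominates (1.78 vs 0.98).
Te > In: both are in period 5; the period trend gives Te the larger value.
N > Te: period and group pull opposite ways; the down-group shift dominates (3.04 vs 2.10).
Tabulated electronegativity (Pauling): Li 0.98, N 3.04, K 0.82, In 1.78, Te 2.10.
So from highest to lowest: N > Te > In > Li > K.

N, Te, In, Li, K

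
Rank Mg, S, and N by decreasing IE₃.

IE_3 is the cost of taking one more electron from the +2 cation: Mg²⁺ is the bare [Ne] core; S²⁺ still has 4 valence electrons; N²⁺ still has 3 valence electrons.
Breaking into a closed-shell core is much more expensive than removing a leftover valence electron — Mg has the largest IE_3 here.
Valence configurations: S²⁺ [Ne]3s²3p², N²⁺ [He]2s²2p¹.
Approximate IE_3 values (kJ/mol): Mg 7733, S 3357, N 4578.
So the third ionization energies run S < N < Mg.

Mg > N > S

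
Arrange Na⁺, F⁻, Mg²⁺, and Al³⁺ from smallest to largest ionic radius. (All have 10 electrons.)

All of these have 10 electrons, so size is governed by nuclear charge alone: the more protons, the stronger the pull on the same electron cloud, and the smaller the ion.
Nuclear charges: Al³⁺ (Z=13), Mg²⁺ (Z=12), Na⁺ (Z=11), F⁻ (Z=9).
Smallest to largest: Al³⁺ < Mg²⁺ < Na⁺ < F⁻.

Al³⁺ < Mg²⁺ < Na⁺ < F⁻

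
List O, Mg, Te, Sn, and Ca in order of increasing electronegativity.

Ca, Mg, Sn, Te, O

O is in period 2, group 16; Mg is in period 3, group 2; Ca is in period 4, group 2; Sn is in period 5, group 14; Te is in period 5, group 16.
EN rises left→right (higher Z_eff, smaller atoms) and falls top→bottom (larger, more shielded atoms).
Here both period and group differ, so the two effects have to be weighed against each other.
Mg > Ca: Mg sits above Ca in group 2, so the down-group effect alone puts Mg higher.
Sn > Mg: period and group pull opposite ways; the across-period shift dominates (1.96 vs 1.31).
Te > Sn: Te lies to the right of Sn in period 5, so the across-period effect alone puts Te higher.
O > Te: they share group 16; the group trend gives O the larger value.
Tabulated electronegativity (Pauling): O 3.44, Mg 1.31, Ca 1.00, Sn 1.96, Te 2.10.
So from lowest to highest: Ca < Mg < Sn < Te < O.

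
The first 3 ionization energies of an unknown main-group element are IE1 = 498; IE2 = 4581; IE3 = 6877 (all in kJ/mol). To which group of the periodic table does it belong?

Group 1

Look for the largest jump between consecutive ionization energies: IE2/IE1 ≈ 9.2, far larger than any earlier ratio.
That jump marks the point where a core electron is being removed. So the atom has 1 valence electron.
A main-group element with 1 valence electron is in group 1.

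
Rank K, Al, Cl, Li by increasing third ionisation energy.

Al < Cl < K < Li

The third ionization energy removes an electron from the +2 ion. For each element: K²⁺ is already 1 electron into the core; Al²⁺ still has 1 valence electron; Cl²⁺ still has 5 valence electrons; Li²⁺ is already 1 electron into the core.
Breaking into a closed-shell core is much more expensive than removing a leftover valence electron — K and Li have the largest IE_3 here.
Valence configurations: Al²⁺ [Ne]3s¹, Cl²⁺ [Ne]3s²3p³.
The numbers (kJ/mol): K 4420, Al 2745, Cl 3822, Li 11815.
So the third ionization energies run Al < Cl < K < Li.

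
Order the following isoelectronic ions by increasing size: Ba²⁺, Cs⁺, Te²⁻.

Ba²⁺ < Cs⁺ < Te²⁻

All of these have 54 electrons, so size is governed by nuclear charge alone: the more protons, the stronger the pull on the same electron cloud, and the smaller the ion.
Nuclear charges: Ba²⁺ (Z=56), Cs⁺ (Z=55), Te²⁻ (Z=52).
Smallest to largest: Ba²⁺ < Cs⁺ < Te²⁻.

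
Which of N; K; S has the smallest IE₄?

IE_4 is the cost of taking one more electron from the +3 cation: N³⁺ still has 2 valence electrons; K³⁺ is already 2 electrons into the core; S³⁺ still has 3 valence electrons.
Usually core removal costs more than valence removal, but here the competition is close: a tightly held n=2 valence electron can cost more to remove than an n=3 core electron, so the actual values have to decide it.
Valence configurations: N³⁺ [He]2s², S³⁺ [Ne]3s²3p¹.
The numbers (kJ/mol): N 7475, K 5877, S 4556.
So the fourth ionization energies run S < K < N.

S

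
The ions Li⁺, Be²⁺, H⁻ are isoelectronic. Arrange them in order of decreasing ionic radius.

All of these have 2 electrons, so size is governed by nuclear charge alone: the more protons, the stronger the pull on the same electron cloud, and the smaller the ion.
Nuclear charges: Be²⁺ (Z=4), Li⁺ (Z=3), H⁻ (Z=1).
Largest to smallest: H⁻ > Li⁺ > Be²⁺.

H⁻ > Li⁺ > Be²⁺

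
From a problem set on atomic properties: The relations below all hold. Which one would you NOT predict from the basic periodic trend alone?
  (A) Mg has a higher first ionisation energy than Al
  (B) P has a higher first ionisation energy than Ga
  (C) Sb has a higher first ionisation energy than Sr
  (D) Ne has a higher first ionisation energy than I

(A)

The general trend: first ionisation energy increases across a period and decreases down a group.
(A) Mg (period 3, group 2) vs Al (period 3, group 13): the stated order contradicts the simple trend.
(B) P (period 3, group 15) vs Ga (period 4, group 13): the stated order agrees with the simple trend.
(C) Sb (period 5, group 15) vs Sr (period 5, group 2): the stated order agrees with the simple trend.
(D) Ne (period 2, group 18) vs I (period 5, group 17): the stated order agrees with the simple trend.
The exception is (A): Al's single 3p electron is easier to remove than one from Mg's filled 3s².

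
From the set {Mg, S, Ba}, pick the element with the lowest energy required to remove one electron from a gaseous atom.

First ionization energy rises across a period (greater Z_eff holds electrons more tightly) and falls down a group (valence electrons are farther from the nucleus).
These span different periods and groups, so the two trends combine.
Mg > Ba: they share group 2; the group trend gives Mg the larger value.
S > Mg: both are in period 3; the period trend gives S the larger value.
Approximate values (kJ/mol): Mg 738, S 1000, Ba 503.
The lowest energy required to remove one electron from a gaseous atom among these belongs to Ba.

Ba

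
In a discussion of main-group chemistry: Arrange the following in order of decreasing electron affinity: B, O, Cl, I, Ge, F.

Cl > F > I > O > Ge > B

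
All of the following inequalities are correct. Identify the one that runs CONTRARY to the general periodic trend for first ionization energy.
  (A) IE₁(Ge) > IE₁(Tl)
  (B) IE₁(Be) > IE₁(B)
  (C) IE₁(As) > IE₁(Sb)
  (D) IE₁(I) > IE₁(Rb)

The general trend: first ionization energy increases across a period and decreases down a group.
(A) Ge (period 4, group 14) vs Tl (period 6, group 13): the stated order agrees with the simple trend.
(B) Be (period 2, group 2) vs B (period 2, group 13): the stated order contradicts the simple trend.
(C) As (period 4, group 15) vs Sb (period 5, group 15): the stated order agrees with the simple trend.
(D) I (period 5, group 17) vs Rb (period 5, group 1): the stated order agrees with the simple trend.
The exception is (B): removing B's lone 2p electron is easier than breaking Be's filled 2s².

(B)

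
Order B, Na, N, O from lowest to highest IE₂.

B, N, O, Na

IE_2 is the cost of taking one more electron from the +1 cation: B⁺ still has 2 valence electrons; Na⁺ is the bare [Ne] core; N⁺ still has 4 valence electrons; O⁺ still has 5 valence electrons.
Core electrons are held far more tightly than valence electrons, so Na tops the IE_2 order.
Valence configurations: B⁺ [He]2s², N⁺ [He]2s²2p², O⁺ [He]2s²2p³.
The numbers (kJ/mol): B 2427, Na 4562, N 2856, O 3388.
Putting it together, IE_2: B < N < O < Na.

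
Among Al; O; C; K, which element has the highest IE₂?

O

After 1 electron has been removed, what remains? Al⁺ still has 2 valence electrons; O⁺ still has 5 valence electrons; C⁺ still has 3 valence electrons; K⁺ is the bare [Ar] core.
Usually core removal costs more than valence removal, but here the competition is close: a tightly held n=2 valence electron can cost more to remove than an n=3 core electron, so the actual values have to decide it.
Valence configurations: Al⁺ [Ne]3s², O⁺ [He]2s²2p³, C⁺ [He]2s²2p¹.
Approximate IE_2 values (kJ/mol): Al 1817, O 3388, C 2353, K 3052.
Hence IE_2: Al < C < K < O.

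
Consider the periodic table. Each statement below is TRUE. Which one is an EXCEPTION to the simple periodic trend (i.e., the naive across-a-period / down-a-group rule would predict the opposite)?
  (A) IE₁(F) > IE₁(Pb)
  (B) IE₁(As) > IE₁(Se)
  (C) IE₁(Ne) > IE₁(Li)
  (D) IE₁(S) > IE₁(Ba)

(B)

The general trend: first ionisation energy increases across a period and decreases down a group.
(A) F (period 2, group 17) vs Pb (period 6, group 14): the stated order agrees with the simple trend.
(B) As (period 4, group 15) vs Se (period 4, group 16): the stated order contradicts the simple trend.
(C) Ne (period 2, group 18) vs Li (period 2, group 1): the stated order agrees with the simple trend.
(D) S (period 3, group 16) vs Ba (period 6, group 2): the stated order agrees with the simple trend.
The exception is (B): Se (4p⁴) ionizes more easily than half-filled As (4p³).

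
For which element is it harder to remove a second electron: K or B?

Consider each +1 ion: K⁺ is the bare [Ar] core; B⁺ still has 2 valence electrons.
Core electrons are held far more tightly than valence electrons, so K tops the IE_2 order.
Approximate IE_2 values (kJ/mol): K 3052, B 2427.
Putting it together, IE_2: B < K.

K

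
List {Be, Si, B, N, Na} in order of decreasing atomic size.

Na > Si > Be > B > N

Be is in period 2, group 2; B is in period 2, group 13; N is in period 2, group 15; Na is in period 3, group 1; Si is in period 3, group 14.
Across a period the added protons contract the valence shell; down a group each new principal shell makes the atom larger.
These span different periods and groups, so the two trends combine.
B > N: both are in period 2; the period trend gives B the larger value.
Be > B: Be lies to the left of B in period 2, so the across-period effect alone puts Be larger.
Si > Be: the two effects oppose for this pair; the down-group effect wins (116 vs 102 pm).
Na > Si: both are in period 3; the period trend gives Na the larger value.
Approximate values (pm): Be 102, B 85, N 71, Na 155, Si 116.
So from largest to smallest: Na > Si > Be > B > N.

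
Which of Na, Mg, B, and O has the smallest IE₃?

IE_3 is the cost of taking one more electron from the +2 cation: Na²⁺ is already 1 electron into the core; Mg²⁺ is the bare [Ne] core; B²⁺ still has 1 valence electron; O²⁺ still has 4 valence electrons.
Pulling an electron out of a noble-gas core costs far more than removing a remaining valence electron, so Na and Mg sit at the high end of IE_3.
Valence configurations: B²⁺ [He]2s¹, O²⁺ [He]2s²2p².
The numbers (kJ/mol): Na 6910, Mg 7733, B 3660, O 5300.
So the third ionization energies run B < O < Na < Mg.

B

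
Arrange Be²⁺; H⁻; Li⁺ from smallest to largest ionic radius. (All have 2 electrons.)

All of these have 2 electrons, so size is governed by nuclear charge alone: the more protons, the stronger the pull on the same electron cloud, and the smaller the ion.
Nuclear charges: Be²⁺ (Z=4), Li⁺ (Z=3), H⁻ (Z=1).
Smallest to largest: Be²⁺ < Li⁺ < H⁻.

Be²⁺, Li⁺, H⁻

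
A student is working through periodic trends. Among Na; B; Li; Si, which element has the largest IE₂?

Li

IE_2 is the cost of taking one more electron from the +1 cation: Na⁺ is the bare [Ne] core; B⁺ still has 2 valence electrons; Li⁺ is the bare [He] core; Si⁺ still has 3 valence electrons.
Pulling an electron out of a noble-gas core costs far more than removing a remaining valence electron, so Na and Li sit at the high end of IE_2.
Valence configurations: B⁺ [He]2s², Si⁺ [Ne]3s²3p¹.
The numbers (kJ/mol): Na 4562, B 2427, Li 7298, Si 1577.
Hence IE_2: Si < B < Na < Li.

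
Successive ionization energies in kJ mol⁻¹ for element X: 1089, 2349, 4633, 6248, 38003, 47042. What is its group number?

Group 14

Look for the largest jump between consecutive ionization energies: IE5/IE4 ≈ 6.1, far larger than any earlier ratio.
That jump marks the point where a core electron is being removed. So the atom has 4 valence electrons.
A main-group element with 4 valence electrons is in group 14.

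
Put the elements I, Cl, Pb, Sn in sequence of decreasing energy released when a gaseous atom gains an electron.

Cl > I > Sn > Pb

Cl is in period 3, group 17; Sn is in period 5, group 14; I is in period 5, group 17; Pb is in period 6, group 14.
EA tends to increase across a period and decrease down a group, though the pattern is less regular than for IE or radius.
Here both period and group differ, so the two effects have to be weighed against each other.
Sn > Pb: Sn sits above Pb in group 14, so the down-group effect alone puts Sn higher.
I > Sn: I lies to the right of Sn in period 5, so the across-period effect alone puts I higher.
Cl > I: they share group 17; the group trend gives Cl the larger value.
Approximate values (kJ/mol): Cl 349, Sn 107, I 295, Pb 35.
So from highest to lowest: Cl > I > Sn > Pb.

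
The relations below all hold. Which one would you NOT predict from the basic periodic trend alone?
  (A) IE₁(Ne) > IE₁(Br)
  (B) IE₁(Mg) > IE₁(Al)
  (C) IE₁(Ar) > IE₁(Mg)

(B)

The general trend: first ionisation energy increases across a period and decreases down a group.
(A) Ne (period 2, group 18) vs Br (period 4, group 17): the stated order agrees with the simple trend.
(B) Mg (period 3, group 2) vs Al (period 3, group 13): the stated order contradicts the simple trend.
(C) Ar (period 3, group 18) vs Mg (period 3, group 2): the stated order agrees with the simple trend.
The exception is (B): Al's single 3p electron is easier to remove than one from Mg's filled 3s².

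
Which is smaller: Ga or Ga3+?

Ga3+

Forming Ga3+ removes 3 electrons from Ga. Fewer electrons for the same nuclear charge means less shielding and a higher Z_eff on the remaining electrons, and for main-group metals the entire outer shell is lost.
A cation is smaller than its parent atom: Ga3+ < Ga.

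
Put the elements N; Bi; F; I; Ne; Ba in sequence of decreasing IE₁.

IE₁ increases left→right with effective nuclear charge and decreases top→bottom as the valence shell moves farther out.
These span different periods and groups, so the two trends combine.
Bi > Ba: both are in period 6; the period trend gives Bi the larger value.
I > Bi: both effects reinforce here, so I is clearly the higher of the two.
N > I: period and group pull opposite ways; the down-group shift dominates (1402 vs 1008 kJ/mol).
F > N: both are in period 2; the period trend gives F the larger value.
Ne > F: both are in period 2; the period trend gives Ne the larger value.
Tabulated first ionization energy (kJ/mol): N 1402, F 1681, Ne 2081, I 1008, Ba 503, Bi 703.
So from highest to lowest: Ne > F > N > I > Bi > Ba.

Ne, F, N, I, Bi, Ba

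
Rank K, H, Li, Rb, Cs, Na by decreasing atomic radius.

Cs > Rb > K > Na > Li > H

H is in period 1, group 1; Li is in period 2, group 1; Na is in period 3, group 1; K is in period 4, group 1; Rb is in period 5, group 1; Cs is in period 6, group 1.
Across a period the added protons contract the valence shell; down a group each new principal shell makes the atom larger.
All are in group 1, so atomic radius increases down the group.
So from largest to smallest: Cs > Rb > K > Na > Li > H.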